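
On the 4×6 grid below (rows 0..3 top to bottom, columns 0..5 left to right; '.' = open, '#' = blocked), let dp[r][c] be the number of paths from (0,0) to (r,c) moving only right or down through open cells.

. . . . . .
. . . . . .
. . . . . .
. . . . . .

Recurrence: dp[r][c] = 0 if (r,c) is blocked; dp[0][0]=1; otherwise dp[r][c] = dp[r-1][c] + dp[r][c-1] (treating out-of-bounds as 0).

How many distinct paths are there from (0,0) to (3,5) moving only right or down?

56

r\c   0   1   2   3   4   5
  0   1   1   1   1   1   1
  1   1   2   3   4   5   6
  2   1   3   6  10  15  21
  3   1   4  10  20  35  56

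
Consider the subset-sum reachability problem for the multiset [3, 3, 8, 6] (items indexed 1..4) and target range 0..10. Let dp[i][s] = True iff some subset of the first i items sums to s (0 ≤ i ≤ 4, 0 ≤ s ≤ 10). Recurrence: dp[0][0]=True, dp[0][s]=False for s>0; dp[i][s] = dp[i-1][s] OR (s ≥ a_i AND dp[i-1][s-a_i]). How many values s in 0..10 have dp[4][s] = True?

5

i\s   0   1   2   3   4   5   6   7   8   9  10
  0   T   F   F   F   F   F   F   F   F   F   F
  1   T   F   F   T   F   F   F   F   F   F   F
  2   T   F   F   T   F   F   T   F   F   F   F
  3   T   F   F   T   F   F   T   F   T   F   F
  4   T   F   F   T   F   F   T   F   T   T   F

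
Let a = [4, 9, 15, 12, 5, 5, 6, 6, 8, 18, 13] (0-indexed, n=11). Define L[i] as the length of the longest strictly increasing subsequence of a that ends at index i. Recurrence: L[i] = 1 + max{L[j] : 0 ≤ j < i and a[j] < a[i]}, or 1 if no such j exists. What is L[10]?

   i    0    1    2    3    4    5    6    7    8    9   10
a[i]    4    9   15   12    5    5    6    6    8   18   13
L[i]    1    2    3    3    2    2    3    3    4    5    5

5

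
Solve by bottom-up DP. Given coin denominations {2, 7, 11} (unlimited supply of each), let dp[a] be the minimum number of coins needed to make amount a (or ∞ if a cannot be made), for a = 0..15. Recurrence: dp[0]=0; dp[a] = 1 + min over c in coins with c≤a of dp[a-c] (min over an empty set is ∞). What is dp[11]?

1

 a  0  1  2  3  4  5  6  7  8  9 10 11 12 13 14 15
dp  0  -  1  -  2  -  3  1  4  2  5  1  6  2  2  3
(- denotes ∞ / unreachable)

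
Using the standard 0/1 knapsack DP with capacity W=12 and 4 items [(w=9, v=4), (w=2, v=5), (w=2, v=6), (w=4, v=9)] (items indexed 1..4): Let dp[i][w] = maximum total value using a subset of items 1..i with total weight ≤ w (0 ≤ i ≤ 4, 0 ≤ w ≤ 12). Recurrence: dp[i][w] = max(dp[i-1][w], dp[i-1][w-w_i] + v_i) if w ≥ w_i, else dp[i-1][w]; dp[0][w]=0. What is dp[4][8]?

i\w   0   1   2   3   4   5   6   7   8   9  10  11  12
  0   0   0   0   0   0   0   0   0   0   0   0   0   0
  1   0   0   0   0   0   0   0   0   0   4   4   4   4
  2   0   0   5   5   5   5   5   5   5   5   5   9   9
  3   0   0   6   6  11  11  11  11  11  11  11  11  11
  4   0   0   6   6  11  11  15  15  20  20  20  20  20

20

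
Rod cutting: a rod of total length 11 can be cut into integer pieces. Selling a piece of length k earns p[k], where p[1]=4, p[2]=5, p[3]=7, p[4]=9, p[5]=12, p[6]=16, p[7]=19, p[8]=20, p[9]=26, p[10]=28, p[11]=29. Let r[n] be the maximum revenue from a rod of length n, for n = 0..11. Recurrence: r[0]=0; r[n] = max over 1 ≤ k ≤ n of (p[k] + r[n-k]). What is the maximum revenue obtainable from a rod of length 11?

   n    0    1    2    3    4    5    6    7    8    9   10   11
r[n]    0    4    8   12   16   20   24   28   32   36   40   44

44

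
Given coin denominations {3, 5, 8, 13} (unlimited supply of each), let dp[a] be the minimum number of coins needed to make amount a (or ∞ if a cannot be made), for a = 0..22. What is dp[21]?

 a  0  1  2  3  4  5  6  7  8  9 10 11 12 13 14 15 16 17 18 19 20 21 22
dp  0  -  -  1  -  1  2  -  1  3  2  2  4  1  3  3  2  4  2  3  4  2  4
(- denotes ∞ / unreachable)

2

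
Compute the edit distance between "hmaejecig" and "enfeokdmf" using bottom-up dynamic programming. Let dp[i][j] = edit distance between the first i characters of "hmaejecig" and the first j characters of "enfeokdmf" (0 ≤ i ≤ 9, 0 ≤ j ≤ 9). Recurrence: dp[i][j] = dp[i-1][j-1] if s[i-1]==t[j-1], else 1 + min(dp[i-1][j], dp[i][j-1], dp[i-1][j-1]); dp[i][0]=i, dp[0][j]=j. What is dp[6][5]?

5

   ''  e  n  f  e  o  k  d  m  f
''  0  1  2  3  4  5  6  7  8  9
 h  1  1  2  3  4  5  6  7  8  9
 m  2  2  2  3  4  5  6  7  7  8
 a  3  3  3  3  4  5  6  7  8  8
 e  4  3  4  4  3  4  5  6  7  8
 j  5  4  4  5  4  4  5  6  7  8
 e  6  5  5  5  5  5  5  6  7  8
 c  7  6  6  6  6  6  6  6  7  8
 i  8  7  7  7  7  7  7  7  7  8
 g  9  8  8  8  8  8  8  8  8  8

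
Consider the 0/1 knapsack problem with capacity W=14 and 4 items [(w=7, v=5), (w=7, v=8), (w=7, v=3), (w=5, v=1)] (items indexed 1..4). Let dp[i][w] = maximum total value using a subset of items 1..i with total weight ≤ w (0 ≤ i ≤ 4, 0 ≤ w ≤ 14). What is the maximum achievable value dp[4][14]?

i\w   0   1   2   3   4   5   6   7   8   9  10  11  12  13  14
  0   0   0   0   0   0   0   0   0   0   0   0   0   0   0   0
  1   0   0   0   0   0   0   0   5   5   5   5   5   5   5   5
  2   0   0   0   0   0   0   0   8   8   8   8   8   8   8  13
  3   0   0   0   0   0   0   0   8   8   8   8   8   8   8  13
  4   0   0   0   0   0   1   1   8   8   8   8   8   9   9  13

13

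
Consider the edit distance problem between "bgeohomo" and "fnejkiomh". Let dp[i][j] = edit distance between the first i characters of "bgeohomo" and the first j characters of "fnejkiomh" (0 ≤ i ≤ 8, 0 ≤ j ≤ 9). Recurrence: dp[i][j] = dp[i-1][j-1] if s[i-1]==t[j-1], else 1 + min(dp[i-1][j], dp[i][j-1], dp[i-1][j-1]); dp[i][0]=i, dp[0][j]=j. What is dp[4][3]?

   ''  f  n  e  j  k  i  o  m  h
''  0  1  2  3  4  5  6  7  8  9
 b  1  1  2  3  4  5  6  7  8  9
 g  2  2  2  3  4  5  6  7  8  9
 e  3  3  3  2  3  4  5  6  7  8
 o  4  4  4  3  3  4  5  5  6  7
 h  5  5  5  4  4  4  5  6  6  6
 o  6  6  6  5  5  5  5  5  6  7
 m  7  7  7  6  6  6  6  6  5  6
 o  8  8  8  7  7  7  7  6  6  6

3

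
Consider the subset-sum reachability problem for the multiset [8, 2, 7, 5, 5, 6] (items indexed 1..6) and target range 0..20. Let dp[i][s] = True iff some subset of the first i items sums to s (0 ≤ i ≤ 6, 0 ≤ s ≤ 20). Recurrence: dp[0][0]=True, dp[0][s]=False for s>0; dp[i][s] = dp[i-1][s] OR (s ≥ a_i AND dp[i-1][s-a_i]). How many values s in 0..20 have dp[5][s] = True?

15

i\s   0   1   2   3   4   5   6   7   8   9  10  11  12  13  14  15  16  17  18  19  20
  0   T   F   F   F   F   F   F   F   F   F   F   F   F   F   F   F   F   F   F   F   F
  1   T   F   F   F   F   F   F   F   T   F   F   F   F   F   F   F   F   F   F   F   F
  2   T   F   T   F   F   F   F   F   T   F   T   F   F   F   F   F   F   F   F   F   F
  3   T   F   T   F   F   F   F   T   T   T   T   F   F   F   F   T   F   T   F   F   F
  4   T   F   T   F   F   T   F   T   T   T   T   F   T   T   T   T   F   T   F   F   T
  5   T   F   T   F   F   T   F   T   T   T   T   F   T   T   T   T   F   T   T   T   T
  6   T   F   T   F   F   T   T   T   T   T   T   T   T   T   T   T   T   T   T   T   T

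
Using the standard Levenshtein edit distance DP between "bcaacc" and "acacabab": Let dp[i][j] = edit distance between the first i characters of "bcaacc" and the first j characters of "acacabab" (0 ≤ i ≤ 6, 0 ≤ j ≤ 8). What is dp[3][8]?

   ''  a  c  a  c  a  b  a  b
''  0  1  2  3  4  5  6  7  8
 b  1  1  2  3  4  5  5  6  7
 c  2  2  1  2  3  4  5  6  7
 a  3  2  2  1  2  3  4  5  6
 a  4  3  3  2  2  2  3  4  5
 c  5  4  3  3  2  3  3  4  5
 c  6  5  4  4  3  3  4  4  5

6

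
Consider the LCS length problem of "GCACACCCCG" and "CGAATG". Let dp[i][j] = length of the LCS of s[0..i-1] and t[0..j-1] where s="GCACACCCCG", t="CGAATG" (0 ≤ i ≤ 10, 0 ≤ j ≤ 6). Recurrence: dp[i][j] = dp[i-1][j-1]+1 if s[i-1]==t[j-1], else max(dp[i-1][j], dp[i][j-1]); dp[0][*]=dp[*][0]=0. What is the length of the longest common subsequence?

   ''  C  G  A  A  T  G
''  0  0  0  0  0  0  0
 G  0  0  1  1  1  1  1
 C  0  1  1  1  1  1  1
 A  0  1  1  2  2  2  2
 C  0  1  1  2  2  2  2
 A  0  1  1  2  3  3  3
 C  0  1  1  2  3  3  3
 C  0  1  1  2  3  3  3
 C  0  1  1  2  3  3  3
 C  0  1  1  2  3  3  3
 G  0  1  2  2  3  3  4

4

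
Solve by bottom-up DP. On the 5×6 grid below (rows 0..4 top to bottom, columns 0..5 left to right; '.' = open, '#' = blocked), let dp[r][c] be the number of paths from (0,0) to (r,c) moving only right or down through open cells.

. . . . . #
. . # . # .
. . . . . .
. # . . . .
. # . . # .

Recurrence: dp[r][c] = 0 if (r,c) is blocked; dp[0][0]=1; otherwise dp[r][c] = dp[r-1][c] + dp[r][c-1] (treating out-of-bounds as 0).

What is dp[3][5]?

15

r\c   0   1   2   3   4   5
  0   1   1   1   1   1   0
  1   1   2   0   1   0   0
  2   1   3   3   4   4   4
  3   1   0   3   7  11  15
  4   1   0   3  10   0  15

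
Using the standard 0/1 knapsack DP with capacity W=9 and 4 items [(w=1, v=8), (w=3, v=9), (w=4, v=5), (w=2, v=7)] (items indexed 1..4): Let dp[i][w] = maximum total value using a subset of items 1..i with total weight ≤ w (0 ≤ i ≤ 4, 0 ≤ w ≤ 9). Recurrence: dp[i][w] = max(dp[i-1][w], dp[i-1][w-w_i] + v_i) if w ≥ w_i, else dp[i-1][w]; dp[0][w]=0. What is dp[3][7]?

i\w   0   1   2   3   4   5   6   7   8   9
  0   0   0   0   0   0   0   0   0   0   0
  1   0   8   8   8   8   8   8   8   8   8
  2   0   8   8   9  17  17  17  17  17  17
  3   0   8   8   9  17  17  17  17  22  22
  4   0   8   8  15  17  17  24  24  24  24

17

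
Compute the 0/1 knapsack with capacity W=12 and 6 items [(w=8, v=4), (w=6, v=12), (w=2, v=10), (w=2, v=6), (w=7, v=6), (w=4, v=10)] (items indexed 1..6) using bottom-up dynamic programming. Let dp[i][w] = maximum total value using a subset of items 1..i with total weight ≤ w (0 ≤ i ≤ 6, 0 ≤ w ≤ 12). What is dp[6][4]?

i\w   0   1   2   3   4   5   6   7   8   9  10  11  12
  0   0   0   0   0   0   0   0   0   0   0   0   0   0
  1   0   0   0   0   0   0   0   0   4   4   4   4   4
  2   0   0   0   0   0   0  12  12  12  12  12  12  12
  3   0   0  10  10  10  10  12  12  22  22  22  22  22
  4   0   0  10  10  16  16  16  16  22  22  28  28  28
  5   0   0  10  10  16  16  16  16  22  22  28  28  28
  6   0   0  10  10  16  16  20  20  26  26  28  28  32

16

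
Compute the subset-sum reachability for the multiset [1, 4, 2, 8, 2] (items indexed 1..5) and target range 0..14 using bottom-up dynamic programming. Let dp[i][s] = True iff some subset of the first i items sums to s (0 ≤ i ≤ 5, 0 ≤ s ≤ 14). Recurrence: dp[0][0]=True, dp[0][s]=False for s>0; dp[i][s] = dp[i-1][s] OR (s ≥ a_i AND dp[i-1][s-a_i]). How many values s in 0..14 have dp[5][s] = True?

i\s   0   1   2   3   4   5   6   7   8   9  10  11  12  13  14
  0   T   F   F   F   F   F   F   F   F   F   F   F   F   F   F
  1   T   T   F   F   F   F   F   F   F   F   F   F   F   F   F
  2   T   T   F   F   T   T   F   F   F   F   F   F   F   F   F
  3   T   T   T   T   T   T   T   T   F   F   F   F   F   F   F
  4   T   T   T   T   T   T   T   T   T   T   T   T   T   T   T
  5   T   T   T   T   T   T   T   T   T   T   T   T   T   T   T

15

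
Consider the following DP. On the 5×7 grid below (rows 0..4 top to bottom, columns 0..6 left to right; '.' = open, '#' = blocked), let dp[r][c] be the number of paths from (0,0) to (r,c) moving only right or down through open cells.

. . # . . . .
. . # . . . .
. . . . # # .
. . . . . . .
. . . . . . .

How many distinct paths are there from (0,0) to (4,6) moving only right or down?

r\c   0   1   2   3   4   5   6
  0   1   1   0   0   0   0   0
  1   1   2   0   0   0   0   0
  2   1   3   3   3   0   0   0
  3   1   4   7  10  10  10  10
  4   1   5  12  22  32  42  52

52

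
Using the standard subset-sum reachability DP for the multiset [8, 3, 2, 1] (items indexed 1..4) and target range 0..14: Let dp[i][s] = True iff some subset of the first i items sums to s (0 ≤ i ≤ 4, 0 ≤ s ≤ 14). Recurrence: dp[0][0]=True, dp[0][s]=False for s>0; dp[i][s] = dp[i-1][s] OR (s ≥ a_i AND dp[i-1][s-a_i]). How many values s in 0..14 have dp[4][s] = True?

14

i\s   0   1   2   3   4   5   6   7   8   9  10  11  12  13  14
  0   T   F   F   F   F   F   F   F   F   F   F   F   F   F   F
  1   T   F   F   F   F   F   F   F   T   F   F   F   F   F   F
  2   T   F   F   T   F   F   F   F   T   F   F   T   F   F   F
  3   T   F   T   T   F   T   F   F   T   F   T   T   F   T   F
  4   T   T   T   T   T   T   T   F   T   T   T   T   T   T   T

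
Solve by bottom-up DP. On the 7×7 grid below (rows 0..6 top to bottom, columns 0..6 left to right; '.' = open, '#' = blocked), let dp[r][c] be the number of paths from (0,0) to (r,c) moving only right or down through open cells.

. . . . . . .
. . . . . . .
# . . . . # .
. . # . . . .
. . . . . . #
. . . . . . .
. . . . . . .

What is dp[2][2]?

r\c   0   1   2   3   4   5   6
  0   1   1   1   1   1   1   1
  1   1   2   3   4   5   6   7
  2   0   2   5   9  14   0   7
  3   0   2   0   9  23  23  30
  4   0   2   2  11  34  57   0
  5   0   2   4  15  49 106 106
  6   0   2   6  21  70 176 282

5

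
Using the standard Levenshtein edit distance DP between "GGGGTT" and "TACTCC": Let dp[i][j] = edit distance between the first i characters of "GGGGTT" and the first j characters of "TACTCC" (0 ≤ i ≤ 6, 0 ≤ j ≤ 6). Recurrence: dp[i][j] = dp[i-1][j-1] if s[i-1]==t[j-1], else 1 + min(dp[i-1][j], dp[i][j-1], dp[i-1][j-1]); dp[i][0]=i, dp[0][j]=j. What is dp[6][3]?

6

   ''  T  A  C  T  C  C
''  0  1  2  3  4  5  6
 G  1  1  2  3  4  5  6
 G  2  2  2  3  4  5  6
 G  3  3  3  3  4  5  6
 G  4  4  4  4  4  5  6
 T  5  4  5  5  4  5  6
 T  6  5  5  6  5  5  6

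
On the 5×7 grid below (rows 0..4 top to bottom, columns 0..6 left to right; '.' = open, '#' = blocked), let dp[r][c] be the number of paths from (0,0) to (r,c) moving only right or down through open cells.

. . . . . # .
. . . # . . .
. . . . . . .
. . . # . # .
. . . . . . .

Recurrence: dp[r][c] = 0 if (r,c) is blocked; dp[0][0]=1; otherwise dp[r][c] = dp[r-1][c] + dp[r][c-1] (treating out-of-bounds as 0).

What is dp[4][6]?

r\c   0   1   2   3   4   5   6
  0   1   1   1   1   1   0   0
  1   1   2   3   0   1   1   1
  2   1   3   6   6   7   8   9
  3   1   4  10   0   7   0   9
  4   1   5  15  15  22  22  31

31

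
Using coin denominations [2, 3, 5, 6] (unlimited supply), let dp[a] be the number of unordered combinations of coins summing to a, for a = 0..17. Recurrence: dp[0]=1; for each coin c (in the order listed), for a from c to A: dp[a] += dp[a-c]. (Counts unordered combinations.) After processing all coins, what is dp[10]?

5

after  coin     0     1     2     3     4     5     6     7     8     9    10    11    12    13    14    15    16    17
          2     1     0     1     0     1     0     1     0     1     0     1     0     1     0     1     0     1     0
          3     1     0     1     1     1     1     2     1     2     2     2     2     3     2     3     3     3     3
          5     1     0     1     1     1     2     2     2     3     3     4     4     5     5     6     7     7     8
          6     1     0     1     1     1     2     3     2     4     4     5     6     8     7    10    11    12    14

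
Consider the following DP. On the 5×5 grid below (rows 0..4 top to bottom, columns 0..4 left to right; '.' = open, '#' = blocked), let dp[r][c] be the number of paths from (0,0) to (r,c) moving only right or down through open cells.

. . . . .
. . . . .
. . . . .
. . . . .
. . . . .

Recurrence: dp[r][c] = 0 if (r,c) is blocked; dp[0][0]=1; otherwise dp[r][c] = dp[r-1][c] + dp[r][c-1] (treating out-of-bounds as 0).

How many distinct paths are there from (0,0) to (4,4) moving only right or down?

r\c   0   1   2   3   4
  0   1   1   1   1   1
  1   1   2   3   4   5
  2   1   3   6  10  15
  3   1   4  10  20  35
  4   1   5  15  35  70

70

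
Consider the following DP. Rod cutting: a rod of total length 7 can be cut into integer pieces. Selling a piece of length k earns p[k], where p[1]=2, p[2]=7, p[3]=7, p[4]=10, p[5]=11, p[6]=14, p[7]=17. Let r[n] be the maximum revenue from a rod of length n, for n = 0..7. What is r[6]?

   n    0    1    2    3    4    5    6    7
r[n]    0    2    7    9   14   16   21   23

21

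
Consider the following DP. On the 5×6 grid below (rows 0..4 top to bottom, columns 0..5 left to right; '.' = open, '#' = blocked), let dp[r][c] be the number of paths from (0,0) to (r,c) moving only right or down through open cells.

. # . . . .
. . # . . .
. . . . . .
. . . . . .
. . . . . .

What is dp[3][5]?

r\c   0   1   2   3   4   5
  0   1   0   0   0   0   0
  1   1   1   0   0   0   0
  2   1   2   2   2   2   2
  3   1   3   5   7   9  11
  4   1   4   9  16  25  36

11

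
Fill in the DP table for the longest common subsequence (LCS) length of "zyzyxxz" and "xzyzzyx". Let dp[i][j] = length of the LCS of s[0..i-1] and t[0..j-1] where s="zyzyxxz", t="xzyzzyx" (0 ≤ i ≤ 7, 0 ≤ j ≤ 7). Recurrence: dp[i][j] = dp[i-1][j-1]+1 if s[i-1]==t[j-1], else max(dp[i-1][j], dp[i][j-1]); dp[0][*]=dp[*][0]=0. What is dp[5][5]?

   ''  x  z  y  z  z  y  x
''  0  0  0  0  0  0  0  0
 z  0  0  1  1  1  1  1  1
 y  0  0  1  2  2  2  2  2
 z  0  0  1  2  3  3  3  3
 y  0  0  1  2  3  3  4  4
 x  0  1  1  2  3  3  4  5
 x  0  1  1  2  3  3  4  5
 z  0  1  2  2  3  4  4  5

3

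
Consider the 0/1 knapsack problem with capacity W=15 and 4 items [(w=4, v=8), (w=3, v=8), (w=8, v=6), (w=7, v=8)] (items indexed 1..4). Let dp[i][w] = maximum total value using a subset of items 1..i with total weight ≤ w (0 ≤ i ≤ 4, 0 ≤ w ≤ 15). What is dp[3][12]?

i\w   0   1   2   3   4   5   6   7   8   9  10  11  12  13  14  15
  0   0   0   0   0   0   0   0   0   0   0   0   0   0   0   0   0
  1   0   0   0   0   8   8   8   8   8   8   8   8   8   8   8   8
  2   0   0   0   8   8   8   8  16  16  16  16  16  16  16  16  16
  3   0   0   0   8   8   8   8  16  16  16  16  16  16  16  16  22
  4   0   0   0   8   8   8   8  16  16  16  16  16  16  16  24  24

16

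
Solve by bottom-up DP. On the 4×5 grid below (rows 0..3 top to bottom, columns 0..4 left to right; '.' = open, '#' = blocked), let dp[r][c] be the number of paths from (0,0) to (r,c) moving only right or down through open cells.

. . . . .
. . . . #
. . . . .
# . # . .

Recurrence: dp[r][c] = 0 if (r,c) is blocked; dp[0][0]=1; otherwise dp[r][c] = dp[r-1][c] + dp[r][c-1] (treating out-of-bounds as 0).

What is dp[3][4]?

20

r\c   0   1   2   3   4
  0   1   1   1   1   1
  1   1   2   3   4   0
  2   1   3   6  10  10
  3   0   3   0  10  20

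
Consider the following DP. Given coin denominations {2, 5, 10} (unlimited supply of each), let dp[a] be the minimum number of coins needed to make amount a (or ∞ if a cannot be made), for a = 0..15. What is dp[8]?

 a  0  1  2  3  4  5  6  7  8  9 10 11 12 13 14 15
dp  0  -  1  -  2  1  3  2  4  3  1  4  2  5  3  2
(- denotes ∞ / unreachable)

4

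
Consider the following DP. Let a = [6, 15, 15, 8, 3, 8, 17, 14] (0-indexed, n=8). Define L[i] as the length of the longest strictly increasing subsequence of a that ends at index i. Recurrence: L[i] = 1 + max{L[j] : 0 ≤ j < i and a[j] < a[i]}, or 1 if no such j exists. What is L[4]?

1

   i    0    1    2    3    4    5    6    7
a[i]    6   15   15    8    3    8   17   14
L[i]    1    2    2    2    1    2    3    3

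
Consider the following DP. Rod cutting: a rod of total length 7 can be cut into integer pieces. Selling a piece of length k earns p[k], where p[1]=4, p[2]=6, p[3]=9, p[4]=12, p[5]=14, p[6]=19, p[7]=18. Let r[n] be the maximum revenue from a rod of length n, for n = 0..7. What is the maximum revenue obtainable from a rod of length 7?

28

   n    0    1    2    3    4    5    6    7
r[n]    0    4    8   12   16   20   24   28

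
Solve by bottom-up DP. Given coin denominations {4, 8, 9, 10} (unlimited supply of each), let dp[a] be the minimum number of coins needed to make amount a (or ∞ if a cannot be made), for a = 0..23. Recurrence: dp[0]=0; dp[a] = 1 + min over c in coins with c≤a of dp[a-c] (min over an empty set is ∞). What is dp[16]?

 a  0  1  2  3  4  5  6  7  8  9 10 11 12 13 14 15 16 17 18 19 20 21 22 23
dp  0  -  -  -  1  -  -  -  1  1  1  -  2  2  2  -  2  2  2  2  2  3  3  3
(- denotes ∞ / unreachable)

2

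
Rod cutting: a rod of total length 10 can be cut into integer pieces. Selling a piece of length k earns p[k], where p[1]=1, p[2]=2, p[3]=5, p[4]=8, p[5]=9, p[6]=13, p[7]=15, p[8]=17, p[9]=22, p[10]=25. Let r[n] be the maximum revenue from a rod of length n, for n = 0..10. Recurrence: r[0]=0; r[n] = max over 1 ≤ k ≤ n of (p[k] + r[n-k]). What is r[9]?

22

   n    0    1    2    3    4    5    6    7    8    9   10
r[n]    0    1    2    5    8    9   13   15   17   22   25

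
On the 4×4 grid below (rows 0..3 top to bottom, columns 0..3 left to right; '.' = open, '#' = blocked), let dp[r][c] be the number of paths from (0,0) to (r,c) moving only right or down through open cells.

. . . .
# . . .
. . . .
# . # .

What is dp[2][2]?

3

r\c   0   1   2   3
  0   1   1   1   1
  1   0   1   2   3
  2   0   1   3   6
  3   0   1   0   6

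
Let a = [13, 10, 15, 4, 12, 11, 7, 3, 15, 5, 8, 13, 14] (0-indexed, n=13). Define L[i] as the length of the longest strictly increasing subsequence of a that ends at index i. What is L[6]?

2

   i    0    1    2    3    4    5    6    7    8    9   10   11   12
a[i]   13   10   15    4   12   11    7    3   15    5    8   13   14
L[i]    1    1    2    1    2    2    2    1    3    2    3    4    5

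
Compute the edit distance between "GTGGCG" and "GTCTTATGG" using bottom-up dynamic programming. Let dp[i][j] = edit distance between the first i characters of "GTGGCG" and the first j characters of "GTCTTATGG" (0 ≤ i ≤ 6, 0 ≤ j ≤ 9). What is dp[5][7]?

5

   ''  G  T  C  T  T  A  T  G  G
''  0  1  2  3  4  5  6  7  8  9
 G  1  0  1  2  3  4  5  6  7  8
 T  2  1  0  1  2  3  4  5  6  7
 G  3  2  1  1  2  3  4  5  5  6
 G  4  3  2  2  2  3  4  5  5  5
 C  5  4  3  2  3  3  4  5  6  6
 G  6  5  4  3  3  4  4  5  5  6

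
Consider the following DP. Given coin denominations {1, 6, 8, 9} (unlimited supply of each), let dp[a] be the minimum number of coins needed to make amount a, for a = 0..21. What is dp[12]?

 a  0  1  2  3  4  5  6  7  8  9 10 11 12 13 14 15 16 17 18 19 20 21
dp  0  1  2  3  4  5  1  2  1  1  2  3  2  3  2  2  2  2  2  3  3  3

2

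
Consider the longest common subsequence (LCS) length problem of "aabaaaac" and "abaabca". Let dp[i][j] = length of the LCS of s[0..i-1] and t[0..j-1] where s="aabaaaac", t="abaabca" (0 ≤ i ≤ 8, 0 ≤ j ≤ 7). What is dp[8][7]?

   ''  a  b  a  a  b  c  a
''  0  0  0  0  0  0  0  0
 a  0  1  1  1  1  1  1  1
 a  0  1  1  2  2  2  2  2
 b  0  1  2  2  2  3  3  3
 a  0  1  2  3  3  3  3  4
 a  0  1  2  3  4  4  4  4
 a  0  1  2  3  4  4  4  5
 a  0  1  2  3  4  4  4  5
 c  0  1  2  3  4  4  5  5

5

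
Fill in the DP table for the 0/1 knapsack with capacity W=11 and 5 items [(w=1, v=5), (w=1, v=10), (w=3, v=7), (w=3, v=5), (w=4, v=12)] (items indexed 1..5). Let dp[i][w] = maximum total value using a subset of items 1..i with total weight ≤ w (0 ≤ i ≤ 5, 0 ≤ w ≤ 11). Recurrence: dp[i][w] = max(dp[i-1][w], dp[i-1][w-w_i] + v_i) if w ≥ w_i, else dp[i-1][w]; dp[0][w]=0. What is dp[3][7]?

i\w   0   1   2   3   4   5   6   7   8   9  10  11
  0   0   0   0   0   0   0   0   0   0   0   0   0
  1   0   5   5   5   5   5   5   5   5   5   5   5
  2   0  10  15  15  15  15  15  15  15  15  15  15
  3   0  10  15  15  17  22  22  22  22  22  22  22
  4   0  10  15  15  17  22  22  22  27  27  27  27
  5   0  10  15  15  17  22  27  27  29  34  34  34

22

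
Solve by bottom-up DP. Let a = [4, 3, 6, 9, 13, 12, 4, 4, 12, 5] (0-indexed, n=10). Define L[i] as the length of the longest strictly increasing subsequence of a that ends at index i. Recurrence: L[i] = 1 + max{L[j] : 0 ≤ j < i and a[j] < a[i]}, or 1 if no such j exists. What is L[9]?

3

   i    0    1    2    3    4    5    6    7    8    9
a[i]    4    3    6    9   13   12    4    4   12    5
L[i]    1    1    2    3    4    4    2    2    4    3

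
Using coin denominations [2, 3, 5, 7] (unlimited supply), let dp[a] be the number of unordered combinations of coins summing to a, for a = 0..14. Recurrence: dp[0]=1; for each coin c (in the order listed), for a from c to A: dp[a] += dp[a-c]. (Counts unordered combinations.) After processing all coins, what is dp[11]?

after  coin     0     1     2     3     4     5     6     7     8     9    10    11    12    13    14
          2     1     0     1     0     1     0     1     0     1     0     1     0     1     0     1
          3     1     0     1     1     1     1     2     1     2     2     2     2     3     2     3
          5     1     0     1     1     1     2     2     2     3     3     4     4     5     5     6
          7     1     0     1     1     1     2     2     3     3     4     5     5     7     7     9

5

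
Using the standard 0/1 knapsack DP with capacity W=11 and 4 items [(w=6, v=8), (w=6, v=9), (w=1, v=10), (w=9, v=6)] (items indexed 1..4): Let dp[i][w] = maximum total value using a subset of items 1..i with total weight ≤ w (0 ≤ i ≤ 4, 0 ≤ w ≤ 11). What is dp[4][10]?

i\w   0   1   2   3   4   5   6   7   8   9  10  11
  0   0   0   0   0   0   0   0   0   0   0   0   0
  1   0   0   0   0   0   0   8   8   8   8   8   8
  2   0   0   0   0   0   0   9   9   9   9   9   9
  3   0  10  10  10  10  10  10  19  19  19  19  19
  4   0  10  10  10  10  10  10  19  19  19  19  19

19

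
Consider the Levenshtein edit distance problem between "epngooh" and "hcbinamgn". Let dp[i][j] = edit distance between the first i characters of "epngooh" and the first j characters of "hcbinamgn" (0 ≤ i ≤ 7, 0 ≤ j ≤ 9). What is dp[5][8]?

7

   ''  h  c  b  i  n  a  m  g  n
''  0  1  2  3  4  5  6  7  8  9
 e  1  1  2  3  4  5  6  7  8  9
 p  2  2  2  3  4  5  6  7  8  9
 n  3  3  3  3  4  4  5  6  7  8
 g  4  4  4  4  4  5  5  6  6  7
 o  5  5  5  5  5  5  6  6  7  7
 o  6  6  6  6  6  6  6  7  7  8
 h  7  6  7  7  7  7  7  7  8  8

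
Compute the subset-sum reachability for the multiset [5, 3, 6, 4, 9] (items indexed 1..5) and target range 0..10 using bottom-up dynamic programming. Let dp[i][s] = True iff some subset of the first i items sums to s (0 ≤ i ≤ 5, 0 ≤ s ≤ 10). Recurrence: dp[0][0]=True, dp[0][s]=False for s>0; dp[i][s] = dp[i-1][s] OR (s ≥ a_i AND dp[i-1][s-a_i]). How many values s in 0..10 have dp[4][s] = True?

i\s   0   1   2   3   4   5   6   7   8   9  10
  0   T   F   F   F   F   F   F   F   F   F   F
  1   T   F   F   F   F   T   F   F   F   F   F
  2   T   F   F   T   F   T   F   F   T   F   F
  3   T   F   F   T   F   T   T   F   T   T   F
  4   T   F   F   T   T   T   T   T   T   T   T
  5   T   F   F   T   T   T   T   T   T   T   T

9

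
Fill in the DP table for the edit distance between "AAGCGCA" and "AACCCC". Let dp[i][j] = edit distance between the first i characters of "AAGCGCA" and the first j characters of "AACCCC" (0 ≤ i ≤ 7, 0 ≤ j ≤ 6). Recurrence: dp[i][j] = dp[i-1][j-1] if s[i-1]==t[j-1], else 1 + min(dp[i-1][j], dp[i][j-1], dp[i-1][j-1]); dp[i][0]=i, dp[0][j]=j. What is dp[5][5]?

   ''  A  A  C  C  C  C
''  0  1  2  3  4  5  6
 A  1  0  1  2  3  4  5
 A  2  1  0  1  2  3  4
 G  3  2  1  1  2  3  4
 C  4  3  2  1  1  2  3
 G  5  4  3  2  2  2  3
 C  6  5  4  3  2  2  2
 A  7  6  5  4  3  3  3

2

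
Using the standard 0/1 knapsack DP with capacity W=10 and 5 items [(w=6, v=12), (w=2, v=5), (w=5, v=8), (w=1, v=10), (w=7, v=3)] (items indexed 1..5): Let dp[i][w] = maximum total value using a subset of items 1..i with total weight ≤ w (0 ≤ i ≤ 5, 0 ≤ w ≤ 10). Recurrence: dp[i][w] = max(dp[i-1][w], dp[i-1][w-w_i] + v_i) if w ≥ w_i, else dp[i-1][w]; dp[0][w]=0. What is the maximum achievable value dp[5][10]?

i\w   0   1   2   3   4   5   6   7   8   9  10
  0   0   0   0   0   0   0   0   0   0   0   0
  1   0   0   0   0   0   0  12  12  12  12  12
  2   0   0   5   5   5   5  12  12  17  17  17
  3   0   0   5   5   5   8  12  13  17  17  17
  4   0  10  10  15  15  15  18  22  23  27  27
  5   0  10  10  15  15  15  18  22  23  27  27

27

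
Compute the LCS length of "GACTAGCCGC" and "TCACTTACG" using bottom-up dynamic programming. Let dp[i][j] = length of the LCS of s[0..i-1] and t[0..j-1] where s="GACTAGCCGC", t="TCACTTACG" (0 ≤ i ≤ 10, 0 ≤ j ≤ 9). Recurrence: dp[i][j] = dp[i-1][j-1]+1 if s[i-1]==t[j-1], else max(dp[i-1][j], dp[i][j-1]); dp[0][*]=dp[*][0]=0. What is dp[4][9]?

3

   ''  T  C  A  C  T  T  A  C  G
''  0  0  0  0  0  0  0  0  0  0
 G  0  0  0  0  0  0  0  0  0  1
 A  0  0  0  1  1  1  1  1  1  1
 C  0  0  1  1  2  2  2  2  2  2
 T  0  1  1  1  2  3  3  3  3  3
 A  0  1  1  2  2  3  3  4  4  4
 G  0  1  1  2  2  3  3  4  4  5
 C  0  1  2  2  3  3  3  4  5  5
 C  0  1  2  2  3  3  3  4  5  5
 G  0  1  2  2  3  3  3  4  5  6
 C  0  1  2  2  3  3  3  4  5  6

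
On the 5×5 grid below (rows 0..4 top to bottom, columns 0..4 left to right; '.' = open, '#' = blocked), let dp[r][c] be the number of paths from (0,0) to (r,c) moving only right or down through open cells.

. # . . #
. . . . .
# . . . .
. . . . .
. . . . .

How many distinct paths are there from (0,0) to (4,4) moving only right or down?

20

r\c   0   1   2   3   4
  0   1   0   0   0   0
  1   1   1   1   1   1
  2   0   1   2   3   4
  3   0   1   3   6  10
  4   0   1   4  10  20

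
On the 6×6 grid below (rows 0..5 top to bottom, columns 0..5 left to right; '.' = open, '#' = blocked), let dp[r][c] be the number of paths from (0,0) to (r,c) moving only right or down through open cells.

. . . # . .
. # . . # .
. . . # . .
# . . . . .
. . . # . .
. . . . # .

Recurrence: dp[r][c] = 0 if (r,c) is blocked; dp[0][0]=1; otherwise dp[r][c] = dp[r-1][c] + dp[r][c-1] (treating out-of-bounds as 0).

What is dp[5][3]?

r\c   0   1   2   3   4   5
  0   1   1   1   0   0   0
  1   1   0   1   1   0   0
  2   1   1   2   0   0   0
  3   0   1   3   3   3   3
  4   0   1   4   0   3   6
  5   0   1   5   5   0   6

5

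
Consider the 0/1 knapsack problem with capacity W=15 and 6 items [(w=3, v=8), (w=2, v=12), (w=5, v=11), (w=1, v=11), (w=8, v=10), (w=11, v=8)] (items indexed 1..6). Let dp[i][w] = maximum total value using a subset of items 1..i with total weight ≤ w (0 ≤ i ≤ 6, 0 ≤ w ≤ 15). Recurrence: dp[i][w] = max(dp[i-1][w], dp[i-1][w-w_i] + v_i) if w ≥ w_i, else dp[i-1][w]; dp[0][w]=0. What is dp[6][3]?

i\w   0   1   2   3   4   5   6   7   8   9  10  11  12  13  14  15
  0   0   0   0   0   0   0   0   0   0   0   0   0   0   0   0   0
  1   0   0   0   8   8   8   8   8   8   8   8   8   8   8   8   8
  2   0   0  12  12  12  20  20  20  20  20  20  20  20  20  20  20
  3   0   0  12  12  12  20  20  23  23  23  31  31  31  31  31  31
  4   0  11  12  23  23  23  31  31  34  34  34  42  42  42  42  42
  5   0  11  12  23  23  23  31  31  34  34  34  42  42  42  42  42
  6   0  11  12  23  23  23  31  31  34  34  34  42  42  42  42  42

23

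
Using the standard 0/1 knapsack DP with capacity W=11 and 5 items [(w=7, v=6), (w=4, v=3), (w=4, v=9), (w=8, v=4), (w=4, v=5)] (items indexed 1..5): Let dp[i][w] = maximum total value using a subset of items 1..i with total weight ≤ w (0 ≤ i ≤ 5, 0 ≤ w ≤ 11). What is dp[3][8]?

i\w   0   1   2   3   4   5   6   7   8   9  10  11
  0   0   0   0   0   0   0   0   0   0   0   0   0
  1   0   0   0   0   0   0   0   6   6   6   6   6
  2   0   0   0   0   3   3   3   6   6   6   6   9
  3   0   0   0   0   9   9   9   9  12  12  12  15
  4   0   0   0   0   9   9   9   9  12  12  12  15
  5   0   0   0   0   9   9   9   9  14  14  14  15

12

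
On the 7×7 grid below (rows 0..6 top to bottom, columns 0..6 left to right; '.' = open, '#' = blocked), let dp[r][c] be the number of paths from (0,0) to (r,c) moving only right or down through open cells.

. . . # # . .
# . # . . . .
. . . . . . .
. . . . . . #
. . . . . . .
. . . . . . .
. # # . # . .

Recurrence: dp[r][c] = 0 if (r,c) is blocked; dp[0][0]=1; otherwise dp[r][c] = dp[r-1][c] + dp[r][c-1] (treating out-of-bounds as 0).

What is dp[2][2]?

r\c   0   1   2   3   4   5   6
  0   1   1   1   0   0   0   0
  1   0   1   0   0   0   0   0
  2   0   1   1   1   1   1   1
  3   0   1   2   3   4   5   0
  4   0   1   3   6  10  15  15
  5   0   1   4  10  20  35  50
  6   0   0   0  10   0  35  85

1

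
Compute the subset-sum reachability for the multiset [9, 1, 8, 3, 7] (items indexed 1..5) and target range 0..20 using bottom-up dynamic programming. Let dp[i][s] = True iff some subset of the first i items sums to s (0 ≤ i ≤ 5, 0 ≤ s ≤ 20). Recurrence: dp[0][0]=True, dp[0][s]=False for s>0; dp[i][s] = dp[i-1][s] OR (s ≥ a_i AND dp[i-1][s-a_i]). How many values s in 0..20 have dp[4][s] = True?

i\s   0   1   2   3   4   5   6   7   8   9  10  11  12  13  14  15  16  17  18  19  20
  0   T   F   F   F   F   F   F   F   F   F   F   F   F   F   F   F   F   F   F   F   F
  1   T   F   F   F   F   F   F   F   F   T   F   F   F   F   F   F   F   F   F   F   F
  2   T   T   F   F   F   F   F   F   F   T   T   F   F   F   F   F   F   F   F   F   F
  3   T   T   F   F   F   F   F   F   T   T   T   F   F   F   F   F   F   T   T   F   F
  4   T   T   F   T   T   F   F   F   T   T   T   T   T   T   F   F   F   T   T   F   T
  5   T   T   F   T   T   F   F   T   T   T   T   T   T   T   F   T   T   T   T   T   T

13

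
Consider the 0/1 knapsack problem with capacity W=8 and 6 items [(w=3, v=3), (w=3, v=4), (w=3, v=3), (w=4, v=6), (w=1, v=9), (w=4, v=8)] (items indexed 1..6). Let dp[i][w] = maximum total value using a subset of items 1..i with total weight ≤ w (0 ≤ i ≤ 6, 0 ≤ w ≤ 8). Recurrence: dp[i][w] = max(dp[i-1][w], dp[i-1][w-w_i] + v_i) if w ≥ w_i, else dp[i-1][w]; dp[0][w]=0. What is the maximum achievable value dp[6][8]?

21

i\w   0   1   2   3   4   5   6   7   8
  0   0   0   0   0   0   0   0   0   0
  1   0   0   0   3   3   3   3   3   3
  2   0   0   0   4   4   4   7   7   7
  3   0   0   0   4   4   4   7   7   7
  4   0   0   0   4   6   6   7  10  10
  5   0   9   9   9  13  15  15  16  19
  6   0   9   9   9  13  17  17  17  21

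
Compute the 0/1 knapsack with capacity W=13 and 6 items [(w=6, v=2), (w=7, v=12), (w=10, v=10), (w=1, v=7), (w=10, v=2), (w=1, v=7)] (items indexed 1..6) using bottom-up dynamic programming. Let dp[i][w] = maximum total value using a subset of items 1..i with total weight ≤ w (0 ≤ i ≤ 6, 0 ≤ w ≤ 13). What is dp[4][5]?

7

i\w   0   1   2   3   4   5   6   7   8   9  10  11  12  13
  0   0   0   0   0   0   0   0   0   0   0   0   0   0   0
  1   0   0   0   0   0   0   2   2   2   2   2   2   2   2
  2   0   0   0   0   0   0   2  12  12  12  12  12  12  14
  3   0   0   0   0   0   0   2  12  12  12  12  12  12  14
  4   0   7   7   7   7   7   7  12  19  19  19  19  19  19
  5   0   7   7   7   7   7   7  12  19  19  19  19  19  19
  6   0   7  14  14  14  14  14  14  19  26  26  26  26  26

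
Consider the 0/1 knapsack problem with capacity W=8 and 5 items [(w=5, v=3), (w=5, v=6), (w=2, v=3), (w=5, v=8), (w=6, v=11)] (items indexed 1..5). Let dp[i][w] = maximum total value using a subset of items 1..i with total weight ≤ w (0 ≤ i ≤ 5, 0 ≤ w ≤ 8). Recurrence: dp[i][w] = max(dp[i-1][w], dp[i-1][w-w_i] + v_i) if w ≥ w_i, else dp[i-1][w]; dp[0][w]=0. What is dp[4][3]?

3

i\w   0   1   2   3   4   5   6   7   8
  0   0   0   0   0   0   0   0   0   0
  1   0   0   0   0   0   3   3   3   3
  2   0   0   0   0   0   6   6   6   6
  3   0   0   3   3   3   6   6   9   9
  4   0   0   3   3   3   8   8  11  11
  5   0   0   3   3   3   8  11  11  14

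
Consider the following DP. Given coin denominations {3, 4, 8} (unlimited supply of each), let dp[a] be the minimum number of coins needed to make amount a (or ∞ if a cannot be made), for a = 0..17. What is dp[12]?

 a  0  1  2  3  4  5  6  7  8  9 10 11 12 13 14 15 16 17
dp  0  -  -  1  1  -  2  2  1  3  3  2  2  4  3  3  2  4
(- denotes ∞ / unreachable)

2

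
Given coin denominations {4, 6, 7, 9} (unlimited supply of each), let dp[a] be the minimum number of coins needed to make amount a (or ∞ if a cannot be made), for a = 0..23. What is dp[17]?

3

 a  0  1  2  3  4  5  6  7  8  9 10 11 12 13 14 15 16 17 18 19 20 21 22 23
dp  0  -  -  -  1  -  1  1  2  1  2  2  2  2  2  2  2  3  2  3  3  3  3  3
(- denotes ∞ / unreachable)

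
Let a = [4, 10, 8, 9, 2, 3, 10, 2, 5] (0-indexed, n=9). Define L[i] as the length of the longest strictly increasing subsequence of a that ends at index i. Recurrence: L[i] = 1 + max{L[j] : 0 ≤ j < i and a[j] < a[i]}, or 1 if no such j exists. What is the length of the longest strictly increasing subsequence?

4

   i    0    1    2    3    4    5    6    7    8
a[i]    4   10    8    9    2    3   10    2    5
L[i]    1    2    2    3    1    2    4    1    3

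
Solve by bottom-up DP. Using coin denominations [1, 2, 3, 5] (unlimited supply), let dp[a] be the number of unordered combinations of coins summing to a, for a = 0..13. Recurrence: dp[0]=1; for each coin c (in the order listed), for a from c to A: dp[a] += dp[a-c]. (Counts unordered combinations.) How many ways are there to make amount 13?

34

after  coin     0     1     2     3     4     5     6     7     8     9    10    11    12    13
          1     1     1     1     1     1     1     1     1     1     1     1     1     1     1
          2     1     1     2     2     3     3     4     4     5     5     6     6     7     7
          3     1     1     2     3     4     5     7     8    10    12    14    16    19    21
          5     1     1     2     3     4     6     8    10    13    16    20    24    29    34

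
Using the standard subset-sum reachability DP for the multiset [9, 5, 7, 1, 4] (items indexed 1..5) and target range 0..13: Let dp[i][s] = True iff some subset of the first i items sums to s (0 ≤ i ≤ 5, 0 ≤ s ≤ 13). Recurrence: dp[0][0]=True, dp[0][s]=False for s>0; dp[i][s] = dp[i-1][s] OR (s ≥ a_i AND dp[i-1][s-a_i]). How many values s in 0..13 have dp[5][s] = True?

12

i\s   0   1   2   3   4   5   6   7   8   9  10  11  12  13
  0   T   F   F   F   F   F   F   F   F   F   F   F   F   F
  1   T   F   F   F   F   F   F   F   F   T   F   F   F   F
  2   T   F   F   F   F   T   F   F   F   T   F   F   F   F
  3   T   F   F   F   F   T   F   T   F   T   F   F   T   F
  4   T   T   F   F   F   T   T   T   T   T   T   F   T   T
  5   T   T   F   F   T   T   T   T   T   T   T   T   T   T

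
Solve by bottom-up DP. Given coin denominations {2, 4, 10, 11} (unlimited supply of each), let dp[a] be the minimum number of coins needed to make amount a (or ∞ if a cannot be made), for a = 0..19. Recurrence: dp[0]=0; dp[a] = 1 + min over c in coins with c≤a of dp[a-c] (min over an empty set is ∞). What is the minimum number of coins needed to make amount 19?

 a  0  1  2  3  4  5  6  7  8  9 10 11 12 13 14 15 16 17 18 19
dp  0  -  1  -  1  -  2  -  2  -  1  1  2  2  2  2  3  3  3  3
(- denotes ∞ / unreachable)

3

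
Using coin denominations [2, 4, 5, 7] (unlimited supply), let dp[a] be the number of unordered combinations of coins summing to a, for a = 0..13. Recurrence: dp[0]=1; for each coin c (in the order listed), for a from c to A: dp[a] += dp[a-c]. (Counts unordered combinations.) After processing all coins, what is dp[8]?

3

after  coin     0     1     2     3     4     5     6     7     8     9    10    11    12    13
          2     1     0     1     0     1     0     1     0     1     0     1     0     1     0
          4     1     0     1     0     2     0     2     0     3     0     3     0     4     0
          5     1     0     1     0     2     1     2     1     3     2     4     2     5     3
          7     1     0     1     0     2     1     2     2     3     3     4     4     6     5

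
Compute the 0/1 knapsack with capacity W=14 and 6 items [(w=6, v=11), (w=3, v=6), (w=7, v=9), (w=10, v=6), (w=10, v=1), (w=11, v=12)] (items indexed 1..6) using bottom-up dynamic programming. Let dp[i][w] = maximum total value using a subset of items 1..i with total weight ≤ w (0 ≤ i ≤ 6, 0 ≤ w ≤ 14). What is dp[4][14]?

i\w   0   1   2   3   4   5   6   7   8   9  10  11  12  13  14
  0   0   0   0   0   0   0   0   0   0   0   0   0   0   0   0
  1   0   0   0   0   0   0  11  11  11  11  11  11  11  11  11
  2   0   0   0   6   6   6  11  11  11  17  17  17  17  17  17
  3   0   0   0   6   6   6  11  11  11  17  17  17  17  20  20
  4   0   0   0   6   6   6  11  11  11  17  17  17  17  20  20
  5   0   0   0   6   6   6  11  11  11  17  17  17  17  20  20
  6   0   0   0   6   6   6  11  11  11  17  17  17  17  20  20

20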